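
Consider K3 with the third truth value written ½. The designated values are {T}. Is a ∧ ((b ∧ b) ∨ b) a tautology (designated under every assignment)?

No

Countermodel: a=T, b=½ gives ½, which is not designated.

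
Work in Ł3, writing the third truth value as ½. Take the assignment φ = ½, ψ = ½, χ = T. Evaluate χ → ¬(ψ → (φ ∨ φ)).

F

φ ∨ φ = ½ ∨ ½ = ½
ψ → (φ ∨ φ) = ½ → ½ = T
¬(ψ → (φ ∨ φ)) = ¬T = F
χ → ¬(ψ → (φ ∨ φ)) = T → F = F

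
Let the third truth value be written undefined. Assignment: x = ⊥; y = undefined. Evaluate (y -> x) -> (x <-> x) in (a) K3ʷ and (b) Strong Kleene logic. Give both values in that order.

undefined; ⊤

In K3ʷ: y -> x = undefined -> ⊥ = undefined  [any arg is the third value ⇒ result is the third value]
x <-> x = ⊥ <-> ⊥ = ⊤
(y -> x) -> (x <-> x) = undefined -> ⊤ = undefined
In Strong Kleene logic: y -> x = undefined -> ⊥ = undefined
x <-> x = ⊥ <-> ⊥ = ⊤
(y -> x) -> (x <-> x) = undefined -> ⊤ = ⊤
They differ because K3ʷ and Strong Kleene logic treat undefined differently under the binary connectives.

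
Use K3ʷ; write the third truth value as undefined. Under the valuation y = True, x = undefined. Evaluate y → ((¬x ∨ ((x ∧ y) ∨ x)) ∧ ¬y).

undefined

¬x = ¬undefined = undefined
x ∧ y = undefined ∧ True = undefined
(x ∧ y) ∨ x = undefined ∨ undefined = undefined
¬x ∨ ((x ∧ y) ∨ x) = undefined ∨ undefined = undefined
¬y = ¬True = False
(¬x ∨ ((x ∧ y) ∨ x)) ∧ ¬y = undefined ∧ False = undefined
y → ((¬x ∨ ((x ∧ y) ∨ x)) ∧ ¬y) = True → undefined = undefined  [any arg is the third value ⇒ result is the third value]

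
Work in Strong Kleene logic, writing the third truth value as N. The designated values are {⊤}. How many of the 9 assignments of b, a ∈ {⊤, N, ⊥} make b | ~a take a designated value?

5

Of the 9 assignments, 5 give a value in {⊤}.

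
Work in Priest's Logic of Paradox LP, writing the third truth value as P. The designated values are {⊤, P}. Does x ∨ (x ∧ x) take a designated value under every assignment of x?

Countermodel: x=⊥ gives ⊥, which is not designated.

No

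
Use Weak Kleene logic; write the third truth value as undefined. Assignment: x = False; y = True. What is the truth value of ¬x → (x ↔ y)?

¬x = ¬False = True
x ↔ y = False ↔ True = False
¬x → (x ↔ y) = True → False = False

False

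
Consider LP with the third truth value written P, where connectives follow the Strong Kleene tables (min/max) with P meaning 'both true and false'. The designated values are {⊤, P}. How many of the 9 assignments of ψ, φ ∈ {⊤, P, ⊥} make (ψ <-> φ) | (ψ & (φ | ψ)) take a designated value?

Of the 9 assignments, 8 give a value in {⊤, P}.

8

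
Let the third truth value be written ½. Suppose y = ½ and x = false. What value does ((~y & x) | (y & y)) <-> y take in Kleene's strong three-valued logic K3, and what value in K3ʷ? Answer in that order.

In Kleene's strong three-valued logic K3: ~y = ~½ = ½
~y & x = ½ & false = false
y & y = ½ & ½ = ½
(~y & x) | (y & y) = false | ½ = ½
((~y & x) | (y & y)) <-> y = ½ <-> ½ = ½
In K3ʷ: ~y = ~½ = ½
~y & x = ½ & false = ½
y & y = ½ & ½ = ½
(~y & x) | (y & y) = ½ | ½ = ½
((~y & x) | (y & y)) <-> y = ½ <-> ½ = ½

½; ½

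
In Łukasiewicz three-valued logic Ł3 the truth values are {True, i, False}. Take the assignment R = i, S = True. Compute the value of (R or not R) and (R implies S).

not R = not i = i
R or not R = i or i = i
R implies S = i implies True = True  [min(1, 1−½+1)]
(R or not R) and (R implies S) = i and True = i

i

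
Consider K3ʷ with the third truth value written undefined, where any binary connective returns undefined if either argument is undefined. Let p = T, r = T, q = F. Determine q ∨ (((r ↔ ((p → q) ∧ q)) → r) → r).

p → q = T → F = F
(p → q) ∧ q = F ∧ F = F
r ↔ ((p → q) ∧ q) = T ↔ F = F
(r ↔ ((p → q) ∧ q)) → r = F → T = T
((r ↔ ((p → q) ∧ q)) → r) → r = T → T = T
q ∨ (((r ↔ ((p → q) ∧ q)) → r) → r) = F ∨ T = T

T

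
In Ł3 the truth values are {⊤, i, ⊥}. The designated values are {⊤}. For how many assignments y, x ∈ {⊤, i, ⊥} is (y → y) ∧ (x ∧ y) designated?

Designated under: (y=⊤, x=⊤).

1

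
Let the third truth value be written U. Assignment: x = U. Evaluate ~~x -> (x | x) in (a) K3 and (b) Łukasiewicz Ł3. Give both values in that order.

In K3: ~x = ~U = U
~~x = ~U = U
x | x = U | U = U
~~x -> (x | x) = U -> U = U  [~U | U]
In Łukasiewicz Ł3: ~x = ~U = U
~~x = ~U = U
x | x = U | U = U
~~x -> (x | x) = U -> U = true  [min(1, 1−½+½)]
They differ because K3 and Łukasiewicz Ł3 treat U differently under implication.

U; true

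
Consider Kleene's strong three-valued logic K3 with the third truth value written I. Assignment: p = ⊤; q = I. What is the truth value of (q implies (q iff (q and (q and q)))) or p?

q and q = I and I = I
q and (q and q) = I and I = I
q iff (q and (q and q)) = I iff I = I
q implies (q iff (q and (q and q))) = I implies I = I  [not I or I]
(q implies (q iff (q and (q and q)))) or p = I or ⊤ = ⊤

⊤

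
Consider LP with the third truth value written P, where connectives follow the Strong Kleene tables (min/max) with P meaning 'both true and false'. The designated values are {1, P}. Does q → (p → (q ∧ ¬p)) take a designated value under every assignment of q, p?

Countermodel: q=1, p=1 gives 0, which is not designated.

No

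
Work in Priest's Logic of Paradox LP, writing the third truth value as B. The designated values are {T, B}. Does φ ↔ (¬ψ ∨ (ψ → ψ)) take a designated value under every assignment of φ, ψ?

Countermodel: φ=F, ψ=T gives F, which is not designated.

No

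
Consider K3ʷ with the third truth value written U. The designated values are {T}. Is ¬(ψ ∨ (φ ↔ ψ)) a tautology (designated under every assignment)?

No

Countermodel: ψ=T, φ=T gives F, which is not designated.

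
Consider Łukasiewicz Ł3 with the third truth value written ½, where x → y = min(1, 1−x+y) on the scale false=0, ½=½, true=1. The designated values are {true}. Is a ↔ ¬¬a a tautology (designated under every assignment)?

Every assignment of a over {true, ½, false} gives a value in {true}.
In particular, with a=½: a ↔ ¬¬a = true.

Yes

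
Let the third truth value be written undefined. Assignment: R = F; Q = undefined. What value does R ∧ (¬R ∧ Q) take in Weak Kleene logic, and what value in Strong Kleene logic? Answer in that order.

In Weak Kleene logic: ¬R = ¬F = T
¬R ∧ Q = T ∧ undefined = undefined
R ∧ (¬R ∧ Q) = F ∧ undefined = undefined
In Strong Kleene logic: ¬R = ¬F = T
¬R ∧ Q = T ∧ undefined = undefined
R ∧ (¬R ∧ Q) = F ∧ undefined = F
They differ because Weak Kleene logic and Strong Kleene logic treat undefined differently under the binary connectives.

undefined; F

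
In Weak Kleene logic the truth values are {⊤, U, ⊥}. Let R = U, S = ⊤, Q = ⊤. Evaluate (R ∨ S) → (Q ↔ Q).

U

R ∨ S = U ∨ ⊤ = U
Q ↔ Q = ⊤ ↔ ⊤ = ⊤
(R ∨ S) → (Q ↔ Q) = U → ⊤ = U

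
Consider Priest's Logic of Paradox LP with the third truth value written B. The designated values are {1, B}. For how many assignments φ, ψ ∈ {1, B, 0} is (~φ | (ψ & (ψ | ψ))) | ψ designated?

Of the 9 assignments, 8 give a value in {1, B}.

8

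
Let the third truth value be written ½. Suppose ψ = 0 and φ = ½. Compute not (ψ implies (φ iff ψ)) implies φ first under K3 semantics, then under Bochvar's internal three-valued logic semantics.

1; ½

In K3: φ iff ψ = ½ iff 0 = ½
ψ implies (φ iff ψ) = 0 implies ½ = 1  [not 0 or ½]
not (ψ implies (φ iff ψ)) = not 1 = 0
not (ψ implies (φ iff ψ)) implies φ = 0 implies ½ = 1
In Bochvar's internal three-valued logic: φ iff ψ = ½ iff 0 = ½
ψ implies (φ iff ψ) = 0 implies ½ = ½
not (ψ implies (φ iff ψ)) = not ½ = ½
not (ψ implies (φ iff ψ)) implies φ = ½ implies ½ = ½
They differ because K3 and Bochvar's internal three-valued logic treat ½ differently under the binary connectives.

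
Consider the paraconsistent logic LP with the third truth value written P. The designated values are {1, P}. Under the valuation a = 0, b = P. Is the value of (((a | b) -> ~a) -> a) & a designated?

a | b = 0 | P = P
~a = ~0 = 1
(a | b) -> ~a = P -> 1 = 1  [~P | 1]
((a | b) -> ~a) -> a = 1 -> 0 = 0
(((a | b) -> ~a) -> a) & a = 0 & 0 = 0
0 ∉ {1, P}.

No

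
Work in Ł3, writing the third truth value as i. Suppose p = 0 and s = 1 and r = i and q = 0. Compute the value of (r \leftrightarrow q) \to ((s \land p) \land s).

i

r \leftrightarrow q = i \leftrightarrow 0 = i  [1 − |½−0|]
s \land p = 1 \land 0 = 0
(s \land p) \land s = 0 \land 1 = 0
(r \leftrightarrow q) \to ((s \land p) \land s) = i \to 0 = i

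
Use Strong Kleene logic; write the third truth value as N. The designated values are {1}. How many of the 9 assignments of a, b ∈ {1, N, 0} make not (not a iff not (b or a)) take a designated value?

1

Designated under: (a=0, b=1).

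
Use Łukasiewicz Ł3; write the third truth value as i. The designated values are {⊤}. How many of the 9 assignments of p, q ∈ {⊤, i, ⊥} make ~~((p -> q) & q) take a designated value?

3

Designated under: (p=⊤, q=⊤); (p=i, q=⊤); (p=⊥, q=⊤).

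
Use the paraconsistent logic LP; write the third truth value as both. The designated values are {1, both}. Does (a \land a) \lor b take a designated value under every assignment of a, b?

No

Countermodel: a=0, b=0 gives 0, which is not designated.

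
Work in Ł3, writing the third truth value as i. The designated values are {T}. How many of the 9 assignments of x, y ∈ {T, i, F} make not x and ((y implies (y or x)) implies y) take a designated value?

Designated under: (x=F, y=T).

1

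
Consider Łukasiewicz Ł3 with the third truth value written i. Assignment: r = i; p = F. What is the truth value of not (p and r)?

p and r = F and i = F
not (p and r) = not F = T

T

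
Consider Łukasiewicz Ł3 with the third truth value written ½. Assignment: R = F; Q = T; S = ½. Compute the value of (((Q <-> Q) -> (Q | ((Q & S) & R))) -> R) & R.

F

Q <-> Q = T <-> T = T
Q & S = T & ½ = ½
(Q & S) & R = ½ & F = F
Q | ((Q & S) & R) = T | F = T
(Q <-> Q) -> (Q | ((Q & S) & R)) = T -> T = T
((Q <-> Q) -> (Q | ((Q & S) & R))) -> R = T -> F = F
(((Q <-> Q) -> (Q | ((Q & S) & R))) -> R) & R = F & F = F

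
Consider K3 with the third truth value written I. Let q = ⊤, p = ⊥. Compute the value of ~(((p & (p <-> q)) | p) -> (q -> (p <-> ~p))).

⊥

p <-> q = ⊥ <-> ⊤ = ⊥
p & (p <-> q) = ⊥ & ⊥ = ⊥
(p & (p <-> q)) | p = ⊥ | ⊥ = ⊥
~p = ~⊥ = ⊤
p <-> ~p = ⊥ <-> ⊤ = ⊥
q -> (p <-> ~p) = ⊤ -> ⊥ = ⊥
((p & (p <-> q)) | p) -> (q -> (p <-> ~p)) = ⊥ -> ⊥ = ⊤
~(((p & (p <-> q)) | p) -> (q -> (p <-> ~p))) = ~⊤ = ⊥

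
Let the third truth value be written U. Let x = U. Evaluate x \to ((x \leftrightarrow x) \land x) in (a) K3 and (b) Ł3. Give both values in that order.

In K3: x \leftrightarrow x = U \leftrightarrow U = U
(x \leftrightarrow x) \land x = U \land U = U
x \to ((x \leftrightarrow x) \land x) = U \to U = U
In Ł3: x \leftrightarrow x = U \leftrightarrow U = ⊤  [1 − |½−½|]
(x \leftrightarrow x) \land x = ⊤ \land U = U
x \to ((x \leftrightarrow x) \land x) = U \to U = ⊤
They differ because K3 and Ł3 treat U differently under implication.

U; ⊤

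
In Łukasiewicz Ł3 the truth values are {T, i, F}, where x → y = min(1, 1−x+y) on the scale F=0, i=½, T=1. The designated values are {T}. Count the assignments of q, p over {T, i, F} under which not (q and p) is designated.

Of the 9 assignments, 5 give a value in {T}.

5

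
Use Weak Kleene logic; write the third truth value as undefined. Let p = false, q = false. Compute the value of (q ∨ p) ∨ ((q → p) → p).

false

q ∨ p = false ∨ false = false
q → p = false → false = true
(q → p) → p = true → false = false
(q ∨ p) ∨ ((q → p) → p) = false ∨ false = false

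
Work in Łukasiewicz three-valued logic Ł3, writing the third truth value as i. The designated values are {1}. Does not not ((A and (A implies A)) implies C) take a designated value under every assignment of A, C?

No

Countermodel: A=1, C=i gives i, which is not designated.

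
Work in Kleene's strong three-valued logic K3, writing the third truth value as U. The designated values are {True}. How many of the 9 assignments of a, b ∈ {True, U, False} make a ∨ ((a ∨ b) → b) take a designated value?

6

Of the 9 assignments, 6 give a value in {True}.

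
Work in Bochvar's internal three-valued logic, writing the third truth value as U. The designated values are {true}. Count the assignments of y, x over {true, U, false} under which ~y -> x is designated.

Designated under: (y=true, x=true); (y=true, x=false); (y=false, x=true).

3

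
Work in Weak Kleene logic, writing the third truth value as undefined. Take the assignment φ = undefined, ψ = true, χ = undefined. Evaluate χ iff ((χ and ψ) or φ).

undefined

χ and ψ = undefined and true = undefined
(χ and ψ) or φ = undefined or undefined = undefined
χ iff ((χ and ψ) or φ) = undefined iff undefined = undefined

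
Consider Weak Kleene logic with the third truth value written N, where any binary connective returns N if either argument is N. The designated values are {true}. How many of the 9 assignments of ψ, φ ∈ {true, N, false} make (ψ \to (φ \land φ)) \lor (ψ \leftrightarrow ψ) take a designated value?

4

Designated under: (ψ=true, φ=true); (ψ=true, φ=false); (ψ=false, φ=true); (ψ=false, φ=false).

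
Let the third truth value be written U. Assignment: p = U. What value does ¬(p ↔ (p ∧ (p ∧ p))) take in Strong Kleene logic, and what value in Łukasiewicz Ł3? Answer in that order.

U; ⊥

In Strong Kleene logic: p ∧ p = U ∧ U = U
p ∧ (p ∧ p) = U ∧ U = U
p ↔ (p ∧ (p ∧ p)) = U ↔ U = U
¬(p ↔ (p ∧ (p ∧ p))) = ¬U = U
In Łukasiewicz Ł3: p ∧ p = U ∧ U = U
p ∧ (p ∧ p) = U ∧ U = U
p ↔ (p ∧ (p ∧ p)) = U ↔ U = ⊤
¬(p ↔ (p ∧ (p ∧ p))) = ¬⊤ = ⊥
They differ because Strong Kleene logic and Łukasiewicz Ł3 treat U differently under implication.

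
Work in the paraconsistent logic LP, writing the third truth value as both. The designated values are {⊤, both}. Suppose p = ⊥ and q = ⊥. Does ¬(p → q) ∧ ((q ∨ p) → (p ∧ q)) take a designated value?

p → q = ⊥ → ⊥ = ⊤
¬(p → q) = ¬⊤ = ⊥
q ∨ p = ⊥ ∨ ⊥ = ⊥
p ∧ q = ⊥ ∧ ⊥ = ⊥
(q ∨ p) → (p ∧ q) = ⊥ → ⊥ = ⊤
¬(p → q) ∧ ((q ∨ p) → (p ∧ q)) = ⊥ ∧ ⊤ = ⊥
⊥ ∉ {⊤, both}.

No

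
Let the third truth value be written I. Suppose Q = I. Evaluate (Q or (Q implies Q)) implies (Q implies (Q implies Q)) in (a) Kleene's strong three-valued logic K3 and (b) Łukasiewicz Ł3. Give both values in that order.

I; ⊤

In Kleene's strong three-valued logic K3: Q implies Q = I implies I = I  [not I or I]
Q or (Q implies Q) = I or I = I
Q implies Q = I implies I = I
Q implies (Q implies Q) = I implies I = I
(Q or (Q implies Q)) implies (Q implies (Q implies Q)) = I implies I = I
In Łukasiewicz Ł3: Q implies Q = I implies I = ⊤  [min(1, 1−½+½)]
Q or (Q implies Q) = I or ⊤ = ⊤
Q implies Q = I implies I = ⊤
Q implies (Q implies Q) = I implies ⊤ = ⊤
(Q or (Q implies Q)) implies (Q implies (Q implies Q)) = ⊤ implies ⊤ = ⊤
They differ because Kleene's strong three-valued logic K3 and Łukasiewicz Ł3 treat I differently under implication.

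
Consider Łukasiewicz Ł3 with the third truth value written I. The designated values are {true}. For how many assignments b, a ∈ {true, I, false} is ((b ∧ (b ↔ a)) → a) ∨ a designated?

Of the 9 assignments, 8 give a value in {true}.

8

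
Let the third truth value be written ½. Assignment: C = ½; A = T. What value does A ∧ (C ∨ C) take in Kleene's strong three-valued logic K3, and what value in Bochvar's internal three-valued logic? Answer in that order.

½; ½

In Kleene's strong three-valued logic K3: C ∨ C = ½ ∨ ½ = ½
A ∧ (C ∨ C) = T ∧ ½ = ½
In Bochvar's internal three-valued logic: C ∨ C = ½ ∨ ½ = ½
A ∧ (C ∨ C) = T ∧ ½ = ½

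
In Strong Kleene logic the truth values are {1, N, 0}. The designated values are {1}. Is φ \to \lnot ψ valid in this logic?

Countermodel: φ=1, ψ=1 gives 0, which is not designated.

No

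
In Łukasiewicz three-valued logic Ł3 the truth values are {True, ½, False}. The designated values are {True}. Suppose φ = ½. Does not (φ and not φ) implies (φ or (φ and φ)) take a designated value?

not φ = not ½ = ½
φ and not φ = ½ and ½ = ½
not (φ and not φ) = not ½ = ½
φ and φ = ½ and ½ = ½
φ or (φ and φ) = ½ or ½ = ½
not (φ and not φ) implies (φ or (φ and φ)) = ½ implies ½ = True
True ∈ {True}.

Yes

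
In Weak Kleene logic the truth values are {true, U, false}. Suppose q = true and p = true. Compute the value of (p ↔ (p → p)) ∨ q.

true

p → p = true → true = true
p ↔ (p → p) = true ↔ true = true
(p ↔ (p → p)) ∨ q = true ∨ true = true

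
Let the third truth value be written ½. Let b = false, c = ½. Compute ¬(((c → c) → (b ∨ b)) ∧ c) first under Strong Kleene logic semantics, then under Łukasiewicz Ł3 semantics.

In Strong Kleene logic: c → c = ½ → ½ = ½  [¬½ ∨ ½]
b ∨ b = false ∨ false = false
(c → c) → (b ∨ b) = ½ → false = ½
((c → c) → (b ∨ b)) ∧ c = ½ ∧ ½ = ½
¬(((c → c) → (b ∨ b)) ∧ c) = ¬½ = ½
In Łukasiewicz Ł3: c → c = ½ → ½ = true
b ∨ b = false ∨ false = false
(c → c) → (b ∨ b) = true → false = false
((c → c) → (b ∨ b)) ∧ c = false ∧ ½ = false
¬(((c → c) → (b ∨ b)) ∧ c) = ¬false = true
They differ because Strong Kleene logic and Łukasiewicz Ł3 treat ½ differently under implication.

½; true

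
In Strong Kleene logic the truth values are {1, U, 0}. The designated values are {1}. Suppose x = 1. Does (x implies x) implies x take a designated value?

Yes

x implies x = 1 implies 1 = 1
(x implies x) implies x = 1 implies 1 = 1
1 ∈ {1}.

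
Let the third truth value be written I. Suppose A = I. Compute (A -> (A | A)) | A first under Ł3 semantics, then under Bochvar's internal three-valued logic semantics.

T; I

In Ł3: A | A = I | I = I
A -> (A | A) = I -> I = T
(A -> (A | A)) | A = T | I = T
In Bochvar's internal three-valued logic: A | A = I | I = I
A -> (A | A) = I -> I = I  [any arg is the third value ⇒ result is the third value]
(A -> (A | A)) | A = I | I = I
They differ because Ł3 and Bochvar's internal three-valued logic treat I differently under the binary connectives.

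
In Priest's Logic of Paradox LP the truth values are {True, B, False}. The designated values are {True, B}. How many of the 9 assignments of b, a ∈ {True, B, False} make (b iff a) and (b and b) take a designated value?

5

Of the 9 assignments, 5 give a value in {True, B}.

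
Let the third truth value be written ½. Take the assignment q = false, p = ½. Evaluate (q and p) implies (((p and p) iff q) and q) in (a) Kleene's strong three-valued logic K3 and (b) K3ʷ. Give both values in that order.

In Kleene's strong three-valued logic K3: q and p = false and ½ = false
p and p = ½ and ½ = ½
(p and p) iff q = ½ iff false = ½
((p and p) iff q) and q = ½ and false = false
(q and p) implies (((p and p) iff q) and q) = false implies false = true
In K3ʷ: q and p = false and ½ = ½
p and p = ½ and ½ = ½
(p and p) iff q = ½ iff false = ½
((p and p) iff q) and q = ½ and false = ½
(q and p) implies (((p and p) iff q) and q) = ½ implies ½ = ½
They differ because Kleene's strong three-valued logic K3 and K3ʷ treat ½ differently under the binary connectives.

true; ½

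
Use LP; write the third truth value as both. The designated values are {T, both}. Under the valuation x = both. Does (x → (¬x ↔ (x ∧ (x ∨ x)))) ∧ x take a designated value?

¬x = ¬both = both
x ∨ x = both ∨ both = both
x ∧ (x ∨ x) = both ∧ both = both
¬x ↔ (x ∧ (x ∨ x)) = both ↔ both = both
x → (¬x ↔ (x ∧ (x ∨ x))) = both → both = both
(x → (¬x ↔ (x ∧ (x ∨ x)))) ∧ x = both ∧ both = both
both ∈ {T, both}.

Yes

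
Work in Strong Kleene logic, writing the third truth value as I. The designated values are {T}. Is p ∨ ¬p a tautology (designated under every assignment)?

No

Countermodel: p=I gives I, which is not designated.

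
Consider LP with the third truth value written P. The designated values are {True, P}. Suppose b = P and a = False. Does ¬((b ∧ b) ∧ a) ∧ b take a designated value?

b ∧ b = P ∧ P = P
(b ∧ b) ∧ a = P ∧ False = False
¬((b ∧ b) ∧ a) = ¬False = True
¬((b ∧ b) ∧ a) ∧ b = True ∧ P = P
P ∈ {True, P}.

Yes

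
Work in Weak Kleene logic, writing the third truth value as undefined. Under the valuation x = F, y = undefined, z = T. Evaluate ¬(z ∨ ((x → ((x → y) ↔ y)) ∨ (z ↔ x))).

x → y = F → undefined = undefined  [any arg is the third value ⇒ result is the third value]
(x → y) ↔ y = undefined ↔ undefined = undefined
x → ((x → y) ↔ y) = F → undefined = undefined
z ↔ x = T ↔ F = F
(x → ((x → y) ↔ y)) ∨ (z ↔ x) = undefined ∨ F = undefined
z ∨ ((x → ((x → y) ↔ y)) ∨ (z ↔ x)) = T ∨ undefined = undefined
¬(z ∨ ((x → ((x → y) ↔ y)) ∨ (z ↔ x))) = ¬undefined = undefined

undefined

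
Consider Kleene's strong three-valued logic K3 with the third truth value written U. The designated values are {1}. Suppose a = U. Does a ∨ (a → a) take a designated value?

No

a → a = U → U = U
a ∨ (a → a) = U ∨ U = U
U ∉ {1}.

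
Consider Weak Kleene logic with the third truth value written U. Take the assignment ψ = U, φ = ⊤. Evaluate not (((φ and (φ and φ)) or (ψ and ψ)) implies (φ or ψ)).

φ and φ = ⊤ and ⊤ = ⊤
φ and (φ and φ) = ⊤ and ⊤ = ⊤
ψ and ψ = U and U = U
(φ and (φ and φ)) or (ψ and ψ) = ⊤ or U = U
φ or ψ = ⊤ or U = U
((φ and (φ and φ)) or (ψ and ψ)) implies (φ or ψ) = U implies U = U  [any arg is the third value ⇒ result is the third value]
not (((φ and (φ and φ)) or (ψ and ψ)) implies (φ or ψ)) = not U = U

U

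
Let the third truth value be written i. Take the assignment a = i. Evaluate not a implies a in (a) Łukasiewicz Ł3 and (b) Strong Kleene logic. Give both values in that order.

In Łukasiewicz Ł3: not a = not i = i
not a implies a = i implies i = 1  [min(1, 1−½+½)]
In Strong Kleene logic: not a = not i = i
not a implies a = i implies i = i  [not i or i]
They differ because Łukasiewicz Ł3 and Strong Kleene logic treat i differently under implication.

1; i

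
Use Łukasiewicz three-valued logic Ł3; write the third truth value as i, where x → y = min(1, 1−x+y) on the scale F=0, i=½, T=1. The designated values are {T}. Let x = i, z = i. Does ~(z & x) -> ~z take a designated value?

Yes

z & x = i & i = i
~(z & x) = ~i = i
~z = ~i = i
~(z & x) -> ~z = i -> i = T  [min(1, 1−½+½)]
T ∈ {T}.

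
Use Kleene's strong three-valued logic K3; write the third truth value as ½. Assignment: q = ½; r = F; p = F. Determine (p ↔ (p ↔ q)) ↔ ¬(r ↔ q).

p ↔ q = F ↔ ½ = ½
p ↔ (p ↔ q) = F ↔ ½ = ½
r ↔ q = F ↔ ½ = ½
¬(r ↔ q) = ¬½ = ½
(p ↔ (p ↔ q)) ↔ ¬(r ↔ q) = ½ ↔ ½ = ½

½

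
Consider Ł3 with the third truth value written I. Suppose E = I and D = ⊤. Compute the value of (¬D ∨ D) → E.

I

¬D = ¬⊤ = ⊥
¬D ∨ D = ⊥ ∨ ⊤ = ⊤
(¬D ∨ D) → E = ⊤ → I = I  [min(1, 1−1+½)]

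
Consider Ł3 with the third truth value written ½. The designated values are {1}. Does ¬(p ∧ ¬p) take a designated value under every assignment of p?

Countermodel: p=½ gives ½, which is not designated.

No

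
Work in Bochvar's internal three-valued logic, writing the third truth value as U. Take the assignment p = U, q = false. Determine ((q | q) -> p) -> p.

q | q = false | false = false
(q | q) -> p = false -> U = U
((q | q) -> p) -> p = U -> U = U

U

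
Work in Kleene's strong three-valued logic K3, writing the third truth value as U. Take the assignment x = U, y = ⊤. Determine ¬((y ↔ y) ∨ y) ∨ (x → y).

y ↔ y = ⊤ ↔ ⊤ = ⊤
(y ↔ y) ∨ y = ⊤ ∨ ⊤ = ⊤
¬((y ↔ y) ∨ y) = ¬⊤ = ⊥
x → y = U → ⊤ = ⊤  [¬U ∨ ⊤]
¬((y ↔ y) ∨ y) ∨ (x → y) = ⊥ ∨ ⊤ = ⊤

⊤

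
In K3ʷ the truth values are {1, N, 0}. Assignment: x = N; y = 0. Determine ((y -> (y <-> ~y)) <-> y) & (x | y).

~y = ~0 = 1
y <-> ~y = 0 <-> 1 = 0
y -> (y <-> ~y) = 0 -> 0 = 1
(y -> (y <-> ~y)) <-> y = 1 <-> 0 = 0
x | y = N | 0 = N
((y -> (y <-> ~y)) <-> y) & (x | y) = 0 & N = N

N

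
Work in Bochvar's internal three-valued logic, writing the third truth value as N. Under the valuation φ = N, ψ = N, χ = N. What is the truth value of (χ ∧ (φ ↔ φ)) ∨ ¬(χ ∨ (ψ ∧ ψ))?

φ ↔ φ = N ↔ N = N
χ ∧ (φ ↔ φ) = N ∧ N = N
ψ ∧ ψ = N ∧ N = N
χ ∨ (ψ ∧ ψ) = N ∨ N = N
¬(χ ∨ (ψ ∧ ψ)) = ¬N = N
(χ ∧ (φ ↔ φ)) ∨ ¬(χ ∨ (ψ ∧ ψ)) = N ∨ N = N

N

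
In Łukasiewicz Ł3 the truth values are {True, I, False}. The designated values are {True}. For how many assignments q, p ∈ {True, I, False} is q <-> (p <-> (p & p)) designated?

3

Designated under: (q=True, p=True); (q=True, p=I); (q=True, p=False).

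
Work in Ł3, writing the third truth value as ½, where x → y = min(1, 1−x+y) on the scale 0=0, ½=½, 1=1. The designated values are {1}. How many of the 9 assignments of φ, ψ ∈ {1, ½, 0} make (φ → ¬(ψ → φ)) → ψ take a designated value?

Of the 9 assignments, 6 give a value in {1}.

6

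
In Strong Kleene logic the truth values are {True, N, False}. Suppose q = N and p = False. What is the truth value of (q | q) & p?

False

q | q = N | N = N
(q | q) & p = N & False = False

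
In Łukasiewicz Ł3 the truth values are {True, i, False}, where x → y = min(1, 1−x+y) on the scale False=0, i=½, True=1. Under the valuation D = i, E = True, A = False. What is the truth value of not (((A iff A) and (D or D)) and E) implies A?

i

A iff A = False iff False = True
D or D = i or i = i
(A iff A) and (D or D) = True and i = i
((A iff A) and (D or D)) and E = i and True = i
not (((A iff A) and (D or D)) and E) = not i = i
not (((A iff A) and (D or D)) and E) implies A = i implies False = i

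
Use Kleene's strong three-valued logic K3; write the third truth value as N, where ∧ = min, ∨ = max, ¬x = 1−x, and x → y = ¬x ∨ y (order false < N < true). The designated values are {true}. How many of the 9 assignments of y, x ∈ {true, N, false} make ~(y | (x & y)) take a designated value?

3

Designated under: (y=false, x=true); (y=false, x=N); (y=false, x=false).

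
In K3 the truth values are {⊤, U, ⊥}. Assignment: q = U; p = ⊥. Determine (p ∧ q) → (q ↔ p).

p ∧ q = ⊥ ∧ U = ⊥
q ↔ p = U ↔ ⊥ = U
(p ∧ q) → (q ↔ p) = ⊥ → U = ⊤

⊤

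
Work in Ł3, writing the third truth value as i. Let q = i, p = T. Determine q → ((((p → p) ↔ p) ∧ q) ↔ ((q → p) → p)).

p → p = T → T = T
(p → p) ↔ p = T ↔ T = T
((p → p) ↔ p) ∧ q = T ∧ i = i
q → p = i → T = T  [min(1, 1−½+1)]
(q → p) → p = T → T = T
(((p → p) ↔ p) ∧ q) ↔ ((q → p) → p) = i ↔ T = i
q → ((((p → p) ↔ p) ∧ q) ↔ ((q → p) → p)) = i → i = T

T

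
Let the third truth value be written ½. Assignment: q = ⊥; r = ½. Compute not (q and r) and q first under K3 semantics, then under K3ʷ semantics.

In K3: q and r = ⊥ and ½ = ⊥
not (q and r) = not ⊥ = ⊤
not (q and r) and q = ⊤ and ⊥ = ⊥
In K3ʷ: q and r = ⊥ and ½ = ½
not (q and r) = not ½ = ½
not (q and r) and q = ½ and ⊥ = ½
They differ because K3 and K3ʷ treat ½ differently under the binary connectives.

⊥; ½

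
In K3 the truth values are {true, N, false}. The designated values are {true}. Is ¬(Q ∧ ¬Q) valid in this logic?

No

Countermodel: Q=N gives N, which is not designated.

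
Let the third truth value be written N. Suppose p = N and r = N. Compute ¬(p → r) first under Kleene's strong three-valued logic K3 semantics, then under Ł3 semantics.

N; 0

In Kleene's strong three-valued logic K3: p → r = N → N = N  [¬N ∨ N]
¬(p → r) = ¬N = N
In Ł3: p → r = N → N = 1  [min(1, 1−½+½)]
¬(p → r) = ¬1 = 0
They differ because Kleene's strong three-valued logic K3 and Ł3 treat N differently under implication.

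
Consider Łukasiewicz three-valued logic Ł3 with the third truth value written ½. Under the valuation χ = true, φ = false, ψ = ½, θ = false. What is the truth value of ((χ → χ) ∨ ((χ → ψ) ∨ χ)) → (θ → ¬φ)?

true

χ → χ = true → true = true
χ → ψ = true → ½ = ½  [min(1, 1−1+½)]
(χ → ψ) ∨ χ = ½ ∨ true = true
(χ → χ) ∨ ((χ → ψ) ∨ χ) = true ∨ true = true
¬φ = ¬false = true
θ → ¬φ = false → true = true
((χ → χ) ∨ ((χ → ψ) ∨ χ)) → (θ → ¬φ) = true → true = true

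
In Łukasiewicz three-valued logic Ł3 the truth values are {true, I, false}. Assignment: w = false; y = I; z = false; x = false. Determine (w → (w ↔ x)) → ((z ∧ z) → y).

true

w ↔ x = false ↔ false = true
w → (w ↔ x) = false → true = true
z ∧ z = false ∧ false = false
(z ∧ z) → y = false → I = true
(w → (w ↔ x)) → ((z ∧ z) → y) = true → true = true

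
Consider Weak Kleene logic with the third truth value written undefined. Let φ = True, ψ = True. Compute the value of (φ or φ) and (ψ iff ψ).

True

φ or φ = True or True = True
ψ iff ψ = True iff True = True
(φ or φ) and (ψ iff ψ) = True and True = True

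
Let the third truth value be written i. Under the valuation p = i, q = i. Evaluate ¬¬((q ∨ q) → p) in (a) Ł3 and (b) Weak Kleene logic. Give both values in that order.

In Ł3: q ∨ q = i ∨ i = i
(q ∨ q) → p = i → i = true  [min(1, 1−½+½)]
¬((q ∨ q) → p) = ¬true = false
¬¬((q ∨ q) → p) = ¬false = true
In Weak Kleene logic: q ∨ q = i ∨ i = i
(q ∨ q) → p = i → i = i  [any arg is the third value ⇒ result is the third value]
¬((q ∨ q) → p) = ¬i = i
¬¬((q ∨ q) → p) = ¬i = i
They differ because Ł3 and Weak Kleene logic treat i differently under the binary connectives.

true; i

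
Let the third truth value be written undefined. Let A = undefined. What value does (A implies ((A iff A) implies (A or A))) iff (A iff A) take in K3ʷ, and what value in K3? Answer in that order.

In K3ʷ: A iff A = undefined iff undefined = undefined
A or A = undefined or undefined = undefined
(A iff A) implies (A or A) = undefined implies undefined = undefined  [any arg is the third value ⇒ result is the third value]
A implies ((A iff A) implies (A or A)) = undefined implies undefined = undefined
A iff A = undefined iff undefined = undefined
(A implies ((A iff A) implies (A or A))) iff (A iff A) = undefined iff undefined = undefined
In K3: A iff A = undefined iff undefined = undefined
A or A = undefined or undefined = undefined
(A iff A) implies (A or A) = undefined implies undefined = undefined
A implies ((A iff A) implies (A or A)) = undefined implies undefined = undefined
A iff A = undefined iff undefined = undefined
(A implies ((A iff A) implies (A or A))) iff (A iff A) = undefined iff undefined = undefined

undefined; undefined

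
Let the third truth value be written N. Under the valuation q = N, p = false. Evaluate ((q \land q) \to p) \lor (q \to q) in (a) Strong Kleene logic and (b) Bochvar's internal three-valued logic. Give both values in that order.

In Strong Kleene logic: q \land q = N \land N = N
(q \land q) \to p = N \to false = N  [\lnot N \lor false]
q \to q = N \to N = N
((q \land q) \to p) \lor (q \to q) = N \lor N = N
In Bochvar's internal three-valued logic: q \land q = N \land N = N
(q \land q) \to p = N \to false = N
q \to q = N \to N = N
((q \land q) \to p) \lor (q \to q) = N \lor N = N

N; N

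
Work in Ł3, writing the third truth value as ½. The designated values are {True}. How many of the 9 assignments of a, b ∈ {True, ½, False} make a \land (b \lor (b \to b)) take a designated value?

3

Designated under: (a=True, b=True); (a=True, b=½); (a=True, b=False).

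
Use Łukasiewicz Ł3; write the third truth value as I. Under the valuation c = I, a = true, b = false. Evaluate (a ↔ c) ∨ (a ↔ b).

I

a ↔ c = true ↔ I = I  [1 − |1−½|]
a ↔ b = true ↔ false = false
(a ↔ c) ∨ (a ↔ b) = I ∨ false = I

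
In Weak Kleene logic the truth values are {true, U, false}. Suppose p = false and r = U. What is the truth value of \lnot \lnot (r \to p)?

U

r \to p = U \to false = U
\lnot (r \to p) = \lnot U = U
\lnot \lnot (r \to p) = \lnot U = U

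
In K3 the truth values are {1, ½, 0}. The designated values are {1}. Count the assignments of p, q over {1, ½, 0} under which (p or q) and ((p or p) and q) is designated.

Designated under: (p=1, q=1).

1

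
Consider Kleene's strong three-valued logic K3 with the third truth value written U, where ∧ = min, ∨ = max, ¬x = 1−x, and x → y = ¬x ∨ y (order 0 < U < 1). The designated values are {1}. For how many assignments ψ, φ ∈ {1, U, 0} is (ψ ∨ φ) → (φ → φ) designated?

6

Of the 9 assignments, 6 give a value in {1}.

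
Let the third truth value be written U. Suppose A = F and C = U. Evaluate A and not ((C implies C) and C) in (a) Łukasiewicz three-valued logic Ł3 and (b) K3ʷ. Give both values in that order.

In Łukasiewicz three-valued logic Ł3: C implies C = U implies U = T  [min(1, 1−½+½)]
(C implies C) and C = T and U = U
not ((C implies C) and C) = not U = U
A and not ((C implies C) and C) = F and U = F
In K3ʷ: C implies C = U implies U = U  [any arg is the third value ⇒ result is the third value]
(C implies C) and C = U and U = U
not ((C implies C) and C) = not U = U
A and not ((C implies C) and C) = F and U = U
They differ because Łukasiewicz three-valued logic Ł3 and K3ʷ treat U differently under the binary connectives.

F; U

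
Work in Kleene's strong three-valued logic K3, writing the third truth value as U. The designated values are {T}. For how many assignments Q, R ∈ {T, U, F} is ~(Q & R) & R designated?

1

Designated under: (Q=F, R=T).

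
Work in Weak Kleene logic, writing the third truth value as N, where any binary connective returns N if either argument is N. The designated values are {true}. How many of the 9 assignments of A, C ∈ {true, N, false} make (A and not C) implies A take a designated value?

Designated under: (A=true, C=true); (A=true, C=false); (A=false, C=true); (A=false, C=false).

4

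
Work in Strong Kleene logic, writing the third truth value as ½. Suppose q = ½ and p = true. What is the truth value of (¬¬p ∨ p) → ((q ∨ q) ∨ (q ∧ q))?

½

¬p = ¬true = false
¬¬p = ¬false = true
¬¬p ∨ p = true ∨ true = true
q ∨ q = ½ ∨ ½ = ½
q ∧ q = ½ ∧ ½ = ½
(q ∨ q) ∨ (q ∧ q) = ½ ∨ ½ = ½
(¬¬p ∨ p) → ((q ∨ q) ∨ (q ∧ q)) = true → ½ = ½  [¬true ∨ ½]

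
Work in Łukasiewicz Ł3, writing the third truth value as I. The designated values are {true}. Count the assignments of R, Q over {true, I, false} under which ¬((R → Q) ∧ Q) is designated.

Designated under: (R=true, Q=false); (R=I, Q=false); (R=false, Q=false).

3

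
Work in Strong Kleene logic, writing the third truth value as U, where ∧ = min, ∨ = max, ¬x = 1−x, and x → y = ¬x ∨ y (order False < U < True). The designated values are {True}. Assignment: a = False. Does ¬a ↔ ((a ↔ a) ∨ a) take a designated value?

¬a = ¬False = True
a ↔ a = False ↔ False = True
(a ↔ a) ∨ a = True ∨ False = True
¬a ↔ ((a ↔ a) ∨ a) = True ↔ True = True
True ∈ {True}.

Yes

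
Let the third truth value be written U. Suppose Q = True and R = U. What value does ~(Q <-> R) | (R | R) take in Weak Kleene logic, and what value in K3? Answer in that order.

U; U

In Weak Kleene logic: Q <-> R = True <-> U = U
~(Q <-> R) = ~U = U
R | R = U | U = U
~(Q <-> R) | (R | R) = U | U = U
In K3: Q <-> R = True <-> U = U
~(Q <-> R) = ~U = U
R | R = U | U = U
~(Q <-> R) | (R | R) = U | U = U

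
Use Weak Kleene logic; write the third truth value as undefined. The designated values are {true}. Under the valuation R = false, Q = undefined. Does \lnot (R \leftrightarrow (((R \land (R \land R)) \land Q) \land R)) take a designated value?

No

R \land R = false \land false = false
R \land (R \land R) = false \land false = false
(R \land (R \land R)) \land Q = false \land undefined = undefined
((R \land (R \land R)) \land Q) \land R = undefined \land false = undefined
R \leftrightarrow (((R \land (R \land R)) \land Q) \land R) = false \leftrightarrow undefined = undefined
\lnot (R \leftrightarrow (((R \land (R \land R)) \land Q) \land R)) = \lnot undefined = undefined
undefined ∉ {true}.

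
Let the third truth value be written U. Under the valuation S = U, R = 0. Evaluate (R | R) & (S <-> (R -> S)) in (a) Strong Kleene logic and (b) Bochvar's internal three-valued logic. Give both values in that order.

0; U

In Strong Kleene logic: R | R = 0 | 0 = 0
R -> S = 0 -> U = 1  [~0 | U]
S <-> (R -> S) = U <-> 1 = U
(R | R) & (S <-> (R -> S)) = 0 & U = 0
In Bochvar's internal three-valued logic: R | R = 0 | 0 = 0
R -> S = 0 -> U = U  [any arg is the third value ⇒ result is the third value]
S <-> (R -> S) = U <-> U = U
(R | R) & (S <-> (R -> S)) = 0 & U = U
They differ because Strong Kleene logic and Bochvar's internal three-valued logic treat U differently under the binary connectives.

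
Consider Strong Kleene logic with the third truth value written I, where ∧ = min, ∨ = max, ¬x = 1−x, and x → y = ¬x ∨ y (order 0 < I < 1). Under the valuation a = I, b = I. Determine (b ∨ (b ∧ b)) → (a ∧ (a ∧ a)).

b ∧ b = I ∧ I = I
b ∨ (b ∧ b) = I ∨ I = I
a ∧ a = I ∧ I = I
a ∧ (a ∧ a) = I ∧ I = I
(b ∨ (b ∧ b)) → (a ∧ (a ∧ a)) = I → I = I  [¬I ∨ I]

I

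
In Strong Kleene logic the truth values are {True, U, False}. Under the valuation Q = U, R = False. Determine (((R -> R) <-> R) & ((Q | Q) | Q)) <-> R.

True

R -> R = False -> False = True
(R -> R) <-> R = True <-> False = False
Q | Q = U | U = U
(Q | Q) | Q = U | U = U
((R -> R) <-> R) & ((Q | Q) | Q) = False & U = False
(((R -> R) <-> R) & ((Q | Q) | Q)) <-> R = False <-> False = True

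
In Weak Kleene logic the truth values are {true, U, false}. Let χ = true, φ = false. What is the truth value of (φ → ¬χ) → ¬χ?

false

¬χ = ¬true = false
φ → ¬χ = false → false = true
¬χ = ¬true = false
(φ → ¬χ) → ¬χ = true → false = false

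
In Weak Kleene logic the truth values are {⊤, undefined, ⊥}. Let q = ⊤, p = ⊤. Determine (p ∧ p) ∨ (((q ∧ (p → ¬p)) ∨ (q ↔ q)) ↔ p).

p ∧ p = ⊤ ∧ ⊤ = ⊤
¬p = ¬⊤ = ⊥
p → ¬p = ⊤ → ⊥ = ⊥
q ∧ (p → ¬p) = ⊤ ∧ ⊥ = ⊥
q ↔ q = ⊤ ↔ ⊤ = ⊤
(q ∧ (p → ¬p)) ∨ (q ↔ q) = ⊥ ∨ ⊤ = ⊤
((q ∧ (p → ¬p)) ∨ (q ↔ q)) ↔ p = ⊤ ↔ ⊤ = ⊤
(p ∧ p) ∨ (((q ∧ (p → ¬p)) ∨ (q ↔ q)) ↔ p) = ⊤ ∨ ⊤ = ⊤

⊤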